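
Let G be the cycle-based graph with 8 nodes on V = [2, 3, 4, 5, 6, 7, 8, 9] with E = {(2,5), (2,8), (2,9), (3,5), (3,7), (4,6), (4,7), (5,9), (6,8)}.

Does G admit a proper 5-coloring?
A valid 5-coloring: color 1: [5, 7, 8]; color 2: [2, 3, 6]; color 3: [4, 9].
(χ(G) = 3 ≤ 5.)

Yes, G is 5-colorable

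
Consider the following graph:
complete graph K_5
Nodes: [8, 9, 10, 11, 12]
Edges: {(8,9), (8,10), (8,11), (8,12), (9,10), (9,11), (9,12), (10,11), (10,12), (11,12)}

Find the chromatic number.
Clique number ω(G) = 5 (lower bound: χ ≥ ω).
The clique on [8, 9, 10, 11, 12] has size 5, forcing χ ≥ 5, and the coloring below uses 5 colors, so χ(G) = 5.
A valid 5-coloring: color 1: [11]; color 2: [10]; color 3: [12]; color 4: [8]; color 5: [9].

χ(G) = 5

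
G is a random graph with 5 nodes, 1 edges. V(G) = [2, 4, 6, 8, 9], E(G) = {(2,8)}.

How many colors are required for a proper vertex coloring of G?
χ(G) = 2

Clique number ω(G) = 2 (lower bound: χ ≥ ω).
The graph is bipartite (no odd cycle), so 2 colors suffice: χ(G) = 2.
A valid 2-coloring: color 1: [2, 4, 6, 9]; color 2: [8].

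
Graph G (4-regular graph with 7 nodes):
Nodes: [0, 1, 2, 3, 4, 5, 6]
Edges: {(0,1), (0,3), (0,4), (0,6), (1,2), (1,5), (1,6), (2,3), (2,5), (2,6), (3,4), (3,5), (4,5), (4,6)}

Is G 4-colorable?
Yes, G is 4-colorable

A valid 4-coloring: color 1: [2, 4]; color 2: [5, 6]; color 3: [1, 3]; color 4: [0].
(χ(G) = 4 ≤ 4.)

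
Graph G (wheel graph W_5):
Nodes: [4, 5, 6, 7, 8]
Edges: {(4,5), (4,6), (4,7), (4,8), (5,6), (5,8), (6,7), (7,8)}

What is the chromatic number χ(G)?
Clique number ω(G) = 3 (lower bound: χ ≥ ω).
The clique on [4, 5, 8] has size 3, forcing χ ≥ 3, and the coloring below uses 3 colors, so χ(G) = 3.
A valid 3-coloring: color 1: [4]; color 2: [5, 7]; color 3: [6, 8].

χ(G) = 3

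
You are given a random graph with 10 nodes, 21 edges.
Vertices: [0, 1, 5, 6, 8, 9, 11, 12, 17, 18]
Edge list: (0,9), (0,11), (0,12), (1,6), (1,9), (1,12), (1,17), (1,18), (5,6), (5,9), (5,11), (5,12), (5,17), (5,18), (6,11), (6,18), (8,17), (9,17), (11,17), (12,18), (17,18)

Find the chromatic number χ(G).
χ(G) = 3

Clique number ω(G) = 3 (lower bound: χ ≥ ω).
The clique on [1, 9, 17] has size 3, forcing χ ≥ 3, and the coloring below uses 3 colors, so χ(G) = 3.
A valid 3-coloring: color 1: [6, 12, 17]; color 2: [0, 1, 5, 8]; color 3: [9, 11, 18].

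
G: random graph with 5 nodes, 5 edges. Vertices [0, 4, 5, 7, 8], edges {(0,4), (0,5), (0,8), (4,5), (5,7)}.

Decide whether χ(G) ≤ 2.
No, G is not 2-colorable

The clique on vertices [0, 4, 5] has size 3 > 2, so it alone needs 3 colors.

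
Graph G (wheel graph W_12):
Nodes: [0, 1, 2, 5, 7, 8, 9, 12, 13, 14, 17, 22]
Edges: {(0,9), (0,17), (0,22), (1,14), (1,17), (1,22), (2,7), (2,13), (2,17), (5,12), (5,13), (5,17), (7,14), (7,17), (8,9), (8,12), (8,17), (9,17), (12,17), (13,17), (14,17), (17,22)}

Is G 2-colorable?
The clique on vertices [0, 9, 17] has size 3 > 2, so it alone needs 3 colors.

No, G is not 2-colorable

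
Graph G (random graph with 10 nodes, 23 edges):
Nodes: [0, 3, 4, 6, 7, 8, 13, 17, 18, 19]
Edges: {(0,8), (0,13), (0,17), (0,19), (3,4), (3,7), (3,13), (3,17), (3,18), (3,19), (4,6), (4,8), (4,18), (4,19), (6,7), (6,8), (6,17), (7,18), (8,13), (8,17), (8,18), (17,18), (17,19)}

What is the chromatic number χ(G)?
Clique number ω(G) = 3 (lower bound: χ ≥ ω).
Odd cycle [0, 19, 3, 18, 8] needs 3 colors (χ ≥ 3).
Vertex 17 is adjacent to every vertex of [0, 3, 8, 18, 19], which already need 3 colors among themselves, so 17 needs a new color (χ ≥ 4).
The coloring below uses 4 colors, so χ(G) = 4.
A valid 4-coloring: color 1: [4, 7, 13, 17]; color 2: [3, 8]; color 3: [6, 18, 19]; color 4: [0].

χ(G) = 4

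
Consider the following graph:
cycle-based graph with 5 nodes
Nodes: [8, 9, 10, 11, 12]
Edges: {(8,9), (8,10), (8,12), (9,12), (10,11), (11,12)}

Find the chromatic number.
Clique number ω(G) = 3 (lower bound: χ ≥ ω).
The clique on [8, 9, 12] has size 3, forcing χ ≥ 3, and the coloring below uses 3 colors, so χ(G) = 3.
A valid 3-coloring: color 1: [8, 11]; color 2: [10, 12]; color 3: [9].

χ(G) = 3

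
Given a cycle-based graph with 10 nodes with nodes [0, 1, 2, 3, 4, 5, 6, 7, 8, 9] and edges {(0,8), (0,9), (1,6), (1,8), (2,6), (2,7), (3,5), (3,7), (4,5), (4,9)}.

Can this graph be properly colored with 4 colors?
A valid 4-coloring: color 1: [5, 6, 7, 8, 9]; color 2: [0, 1, 2, 3, 4].
(χ(G) = 2 ≤ 4.)

Yes, G is 4-colorable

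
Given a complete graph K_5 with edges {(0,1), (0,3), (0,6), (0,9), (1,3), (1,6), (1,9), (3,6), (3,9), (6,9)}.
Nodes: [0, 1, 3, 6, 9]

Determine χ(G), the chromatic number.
Clique number ω(G) = 5 (lower bound: χ ≥ ω).
The clique on [0, 1, 3, 6, 9] has size 5, forcing χ ≥ 5, and the coloring below uses 5 colors, so χ(G) = 5.
A valid 5-coloring: color 1: [9]; color 2: [0]; color 3: [3]; color 4: [1]; color 5: [6].

χ(G) = 5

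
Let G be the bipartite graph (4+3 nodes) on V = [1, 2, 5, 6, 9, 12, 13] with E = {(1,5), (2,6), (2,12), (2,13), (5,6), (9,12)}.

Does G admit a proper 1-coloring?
Edge (1,5) forces its endpoints to differ, so 1 color is not enough.

No, G is not 1-colorable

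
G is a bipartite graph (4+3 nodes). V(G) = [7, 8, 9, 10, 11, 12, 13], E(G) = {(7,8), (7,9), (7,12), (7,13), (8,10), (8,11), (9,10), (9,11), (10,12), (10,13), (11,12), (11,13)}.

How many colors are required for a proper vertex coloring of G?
Clique number ω(G) = 2 (lower bound: χ ≥ ω).
The graph is bipartite (no odd cycle), so 2 colors suffice: χ(G) = 2.
A valid 2-coloring: color 1: [7, 10, 11]; color 2: [8, 9, 12, 13].

χ(G) = 2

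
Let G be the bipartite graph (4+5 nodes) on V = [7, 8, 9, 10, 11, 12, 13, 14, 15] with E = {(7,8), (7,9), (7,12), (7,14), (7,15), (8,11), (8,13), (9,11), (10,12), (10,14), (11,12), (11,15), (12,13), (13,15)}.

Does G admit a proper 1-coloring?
No, G is not 1-colorable

Edge (10,12) forces its endpoints to differ, so 1 color is not enough.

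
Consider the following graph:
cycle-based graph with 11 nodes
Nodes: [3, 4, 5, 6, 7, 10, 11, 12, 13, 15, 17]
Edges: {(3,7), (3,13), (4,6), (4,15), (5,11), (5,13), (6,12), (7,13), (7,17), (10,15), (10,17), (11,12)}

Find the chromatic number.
χ(G) = 3

Clique number ω(G) = 3 (lower bound: χ ≥ ω).
The clique on [3, 7, 13] has size 3, forcing χ ≥ 3, and the coloring below uses 3 colors, so χ(G) = 3.
A valid 3-coloring: color 1: [4, 5, 7, 10, 12]; color 2: [6, 11, 13, 15, 17]; color 3: [3].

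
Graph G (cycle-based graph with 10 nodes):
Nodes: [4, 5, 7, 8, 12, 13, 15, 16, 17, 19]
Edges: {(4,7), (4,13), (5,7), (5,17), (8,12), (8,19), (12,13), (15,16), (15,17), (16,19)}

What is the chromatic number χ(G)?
Clique number ω(G) = 2 (lower bound: χ ≥ ω).
The graph is bipartite (no odd cycle), so 2 colors suffice: χ(G) = 2.
A valid 2-coloring: color 1: [4, 5, 12, 15, 19]; color 2: [7, 8, 13, 16, 17].

χ(G) = 2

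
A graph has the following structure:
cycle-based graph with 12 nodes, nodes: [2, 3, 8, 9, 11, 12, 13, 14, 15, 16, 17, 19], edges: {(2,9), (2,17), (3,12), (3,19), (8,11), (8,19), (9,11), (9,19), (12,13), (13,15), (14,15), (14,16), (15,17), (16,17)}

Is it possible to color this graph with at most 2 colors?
A valid 2-coloring: color 1: [3, 8, 9, 13, 14, 17]; color 2: [2, 11, 12, 15, 16, 19].
(χ(G) = 2 ≤ 2.)

Yes, G is 2-colorable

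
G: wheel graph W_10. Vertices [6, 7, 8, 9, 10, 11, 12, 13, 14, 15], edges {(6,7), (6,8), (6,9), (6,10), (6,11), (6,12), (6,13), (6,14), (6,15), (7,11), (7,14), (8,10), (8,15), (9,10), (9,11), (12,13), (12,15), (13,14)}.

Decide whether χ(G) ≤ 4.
A valid 4-coloring: color 1: [6]; color 2: [8, 9, 12, 14]; color 3: [10, 11, 13, 15]; color 4: [7].
(χ(G) = 4 ≤ 4.)

Yes, G is 4-colorable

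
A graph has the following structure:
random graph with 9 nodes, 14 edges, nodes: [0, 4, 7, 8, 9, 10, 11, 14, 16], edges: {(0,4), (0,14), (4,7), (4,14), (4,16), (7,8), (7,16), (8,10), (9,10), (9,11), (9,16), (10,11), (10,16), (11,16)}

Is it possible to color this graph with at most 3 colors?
No, G is not 3-colorable

The clique on vertices [9, 10, 11, 16] has size 4 > 3, so it alone needs 4 colors.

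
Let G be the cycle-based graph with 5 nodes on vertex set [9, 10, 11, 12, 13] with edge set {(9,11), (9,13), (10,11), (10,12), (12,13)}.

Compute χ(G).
χ(G) = 3

Clique number ω(G) = 2 (lower bound: χ ≥ ω).
Odd cycle [9, 11, 10, 12, 13] needs 3 colors (χ ≥ 3).
The coloring below uses 3 colors, so χ(G) = 3.
A valid 3-coloring: color 1: [9, 12]; color 2: [11, 13]; color 3: [10].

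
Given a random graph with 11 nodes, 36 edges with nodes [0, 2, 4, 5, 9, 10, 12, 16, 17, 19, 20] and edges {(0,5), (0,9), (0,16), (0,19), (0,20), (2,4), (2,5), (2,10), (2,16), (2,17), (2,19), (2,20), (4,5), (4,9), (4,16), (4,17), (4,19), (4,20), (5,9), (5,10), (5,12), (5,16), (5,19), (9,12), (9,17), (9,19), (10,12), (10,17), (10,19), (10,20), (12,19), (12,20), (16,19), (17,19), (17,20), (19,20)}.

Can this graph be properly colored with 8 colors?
Yes, G is 8-colorable

A valid 8-coloring: color 1: [19]; color 2: [5, 20]; color 3: [0, 4, 10]; color 4: [2, 9]; color 5: [12, 16, 17].
(χ(G) = 5 ≤ 8.)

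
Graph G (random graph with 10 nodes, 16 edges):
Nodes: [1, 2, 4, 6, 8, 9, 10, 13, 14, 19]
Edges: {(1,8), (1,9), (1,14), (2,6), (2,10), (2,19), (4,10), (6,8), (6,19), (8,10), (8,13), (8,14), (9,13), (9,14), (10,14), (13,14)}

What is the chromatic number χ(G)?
χ(G) = 3

Clique number ω(G) = 3 (lower bound: χ ≥ ω).
The clique on [2, 6, 19] has size 3, forcing χ ≥ 3, and the coloring below uses 3 colors, so χ(G) = 3.
A valid 3-coloring: color 1: [2, 4, 8, 9]; color 2: [6, 14]; color 3: [1, 10, 13, 19].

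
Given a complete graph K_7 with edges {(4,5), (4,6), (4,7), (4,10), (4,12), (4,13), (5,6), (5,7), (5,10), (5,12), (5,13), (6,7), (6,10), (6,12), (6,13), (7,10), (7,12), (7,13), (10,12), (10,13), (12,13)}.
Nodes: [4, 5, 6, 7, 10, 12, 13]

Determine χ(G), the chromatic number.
Clique number ω(G) = 7 (lower bound: χ ≥ ω).
The clique on [4, 5, 6, 7, 10, 12, 13] has size 7, forcing χ ≥ 7, and the coloring below uses 7 colors, so χ(G) = 7.
A valid 7-coloring: color 1: [12]; color 2: [6]; color 3: [10]; color 4: [13]; color 5: [7]; color 6: [5]; color 7: [4].

χ(G) = 7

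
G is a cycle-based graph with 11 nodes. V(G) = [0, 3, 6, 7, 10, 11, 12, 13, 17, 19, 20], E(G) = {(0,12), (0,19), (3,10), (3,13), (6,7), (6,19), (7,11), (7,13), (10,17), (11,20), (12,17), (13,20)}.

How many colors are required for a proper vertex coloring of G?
Clique number ω(G) = 2 (lower bound: χ ≥ ω).
Odd cycle [19, 6, 7, 13, 3, 10, 17, 12, 0] needs 3 colors (χ ≥ 3).
The coloring below uses 3 colors, so χ(G) = 3.
A valid 3-coloring: color 1: [3, 7, 12, 19, 20]; color 2: [0, 6, 10, 11, 13]; color 3: [17].

χ(G) = 3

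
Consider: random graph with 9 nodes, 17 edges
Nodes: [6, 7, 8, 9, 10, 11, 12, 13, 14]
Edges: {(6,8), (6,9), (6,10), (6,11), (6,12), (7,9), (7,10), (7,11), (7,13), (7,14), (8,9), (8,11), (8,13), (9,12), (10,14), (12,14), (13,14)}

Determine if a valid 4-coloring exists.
Yes, G is 4-colorable

A valid 4-coloring: color 1: [6, 7]; color 2: [8, 14]; color 3: [10, 11, 12, 13]; color 4: [9].
(χ(G) = 3 ≤ 4.)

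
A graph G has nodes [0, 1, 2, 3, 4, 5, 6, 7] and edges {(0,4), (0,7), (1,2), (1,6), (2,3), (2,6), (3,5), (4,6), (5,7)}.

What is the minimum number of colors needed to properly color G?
Clique number ω(G) = 3 (lower bound: χ ≥ ω).
The clique on [1, 2, 6] has size 3, forcing χ ≥ 3, and the coloring below uses 3 colors, so χ(G) = 3.
A valid 3-coloring: color 1: [0, 5, 6]; color 2: [2, 4, 7]; color 3: [1, 3].

χ(G) = 3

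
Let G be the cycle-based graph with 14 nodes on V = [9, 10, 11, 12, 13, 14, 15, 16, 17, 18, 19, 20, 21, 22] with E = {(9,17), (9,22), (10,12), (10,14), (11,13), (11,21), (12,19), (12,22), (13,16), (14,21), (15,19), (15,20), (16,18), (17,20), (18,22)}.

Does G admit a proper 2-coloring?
Odd cycle [22, 9, 17, 20, 15, 19, 12] needs 3 colors (χ ≥ 3).
Hence χ(G) ≥ 3 > 2, so no proper 2-coloring exists.

No, G is not 2-colorable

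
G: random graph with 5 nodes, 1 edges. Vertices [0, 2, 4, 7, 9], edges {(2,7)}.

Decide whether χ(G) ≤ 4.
Yes, G is 4-colorable

A valid 4-coloring: color 1: [0, 4, 7, 9]; color 2: [2].
(χ(G) = 2 ≤ 4.)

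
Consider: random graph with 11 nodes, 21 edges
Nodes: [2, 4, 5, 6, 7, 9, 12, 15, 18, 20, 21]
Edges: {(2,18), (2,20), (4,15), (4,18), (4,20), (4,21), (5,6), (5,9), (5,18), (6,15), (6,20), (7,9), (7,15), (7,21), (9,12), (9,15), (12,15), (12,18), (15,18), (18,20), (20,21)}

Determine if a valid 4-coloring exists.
Yes, G is 4-colorable

A valid 4-coloring: color 1: [5, 15, 20]; color 2: [6, 9, 18, 21]; color 3: [2, 4, 7, 12].
(χ(G) = 3 ≤ 4.)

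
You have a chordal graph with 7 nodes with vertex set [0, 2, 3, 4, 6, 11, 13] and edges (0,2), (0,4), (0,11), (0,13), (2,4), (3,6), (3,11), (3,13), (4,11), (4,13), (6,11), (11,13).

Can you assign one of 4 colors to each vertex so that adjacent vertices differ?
A valid 4-coloring: color 1: [2, 11]; color 2: [3, 4]; color 3: [6, 13]; color 4: [0].
(χ(G) = 4 ≤ 4.)

Yes, G is 4-colorable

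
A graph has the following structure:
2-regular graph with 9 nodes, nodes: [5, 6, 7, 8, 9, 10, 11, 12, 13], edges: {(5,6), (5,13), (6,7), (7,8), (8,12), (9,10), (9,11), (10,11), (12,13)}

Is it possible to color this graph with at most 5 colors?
A valid 5-coloring: color 1: [6, 8, 10, 13]; color 2: [5, 7, 9, 12]; color 3: [11].
(χ(G) = 3 ≤ 5.)

Yes, G is 5-colorable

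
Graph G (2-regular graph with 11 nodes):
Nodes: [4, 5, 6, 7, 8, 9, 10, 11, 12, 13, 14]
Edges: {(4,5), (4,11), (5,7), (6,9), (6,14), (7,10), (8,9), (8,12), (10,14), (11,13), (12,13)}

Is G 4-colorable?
Yes, G is 4-colorable

A valid 4-coloring: color 1: [7, 9, 11, 12, 14]; color 2: [4, 6, 8, 10, 13]; color 3: [5].
(χ(G) = 3 ≤ 4.)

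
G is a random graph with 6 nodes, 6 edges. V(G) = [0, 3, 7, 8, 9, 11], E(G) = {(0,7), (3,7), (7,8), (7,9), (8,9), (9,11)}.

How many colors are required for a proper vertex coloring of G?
Clique number ω(G) = 3 (lower bound: χ ≥ ω).
The clique on [7, 8, 9] has size 3, forcing χ ≥ 3, and the coloring below uses 3 colors, so χ(G) = 3.
A valid 3-coloring: color 1: [7, 11]; color 2: [0, 3, 9]; color 3: [8].

χ(G) = 3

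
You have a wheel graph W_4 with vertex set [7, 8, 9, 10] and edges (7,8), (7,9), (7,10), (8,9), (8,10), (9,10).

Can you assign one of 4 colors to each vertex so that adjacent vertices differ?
A valid 4-coloring: color 1: [10]; color 2: [9]; color 3: [7]; color 4: [8].
(χ(G) = 4 ≤ 4.)

Yes, G is 4-colorable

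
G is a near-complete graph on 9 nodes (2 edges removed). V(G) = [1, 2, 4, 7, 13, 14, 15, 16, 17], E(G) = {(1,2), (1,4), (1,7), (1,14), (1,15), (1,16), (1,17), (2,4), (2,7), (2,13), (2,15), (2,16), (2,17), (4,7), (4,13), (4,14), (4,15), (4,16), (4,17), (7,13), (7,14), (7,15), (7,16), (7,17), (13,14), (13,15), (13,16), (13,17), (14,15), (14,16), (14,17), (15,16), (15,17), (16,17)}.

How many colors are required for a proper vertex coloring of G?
χ(G) = 7

Clique number ω(G) = 7 (lower bound: χ ≥ ω).
The clique on [1, 2, 4, 7, 15, 16, 17] has size 7, forcing χ ≥ 7, and the coloring below uses 7 colors, so χ(G) = 7.
A valid 7-coloring: color 1: [16]; color 2: [7]; color 3: [4]; color 4: [17]; color 5: [15]; color 6: [2, 14]; color 7: [1, 13].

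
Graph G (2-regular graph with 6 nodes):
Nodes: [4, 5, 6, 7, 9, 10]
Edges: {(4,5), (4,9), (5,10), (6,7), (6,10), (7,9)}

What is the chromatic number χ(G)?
Clique number ω(G) = 2 (lower bound: χ ≥ ω).
The graph is bipartite (no odd cycle), so 2 colors suffice: χ(G) = 2.
A valid 2-coloring: color 1: [4, 7, 10]; color 2: [5, 6, 9].

χ(G) = 2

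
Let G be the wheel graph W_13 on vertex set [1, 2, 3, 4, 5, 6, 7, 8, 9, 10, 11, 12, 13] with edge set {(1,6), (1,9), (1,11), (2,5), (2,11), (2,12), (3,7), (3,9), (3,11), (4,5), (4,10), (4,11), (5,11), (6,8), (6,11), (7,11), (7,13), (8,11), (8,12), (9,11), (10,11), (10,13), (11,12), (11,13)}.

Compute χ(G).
χ(G) = 3

Clique number ω(G) = 3 (lower bound: χ ≥ ω).
The clique on [1, 9, 11] has size 3, forcing χ ≥ 3, and the coloring below uses 3 colors, so χ(G) = 3.
A valid 3-coloring: color 1: [11]; color 2: [1, 2, 3, 4, 8, 13]; color 3: [5, 6, 7, 9, 10, 12].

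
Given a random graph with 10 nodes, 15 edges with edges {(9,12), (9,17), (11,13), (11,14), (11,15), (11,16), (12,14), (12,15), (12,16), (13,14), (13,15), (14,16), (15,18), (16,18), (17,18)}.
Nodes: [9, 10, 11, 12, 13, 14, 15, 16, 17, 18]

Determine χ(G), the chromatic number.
χ(G) = 3

Clique number ω(G) = 3 (lower bound: χ ≥ ω).
The clique on [11, 14, 16] has size 3, forcing χ ≥ 3, and the coloring below uses 3 colors, so χ(G) = 3.
A valid 3-coloring: color 1: [10, 14, 15, 17]; color 2: [9, 13, 16]; color 3: [11, 12, 18].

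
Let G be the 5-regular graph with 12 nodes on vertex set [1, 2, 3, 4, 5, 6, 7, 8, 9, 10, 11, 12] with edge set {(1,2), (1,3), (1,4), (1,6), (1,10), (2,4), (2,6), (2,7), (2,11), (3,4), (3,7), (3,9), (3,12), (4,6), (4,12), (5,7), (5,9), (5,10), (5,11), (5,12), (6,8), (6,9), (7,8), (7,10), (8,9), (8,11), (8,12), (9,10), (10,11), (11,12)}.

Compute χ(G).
χ(G) = 4

Clique number ω(G) = 4 (lower bound: χ ≥ ω).
The clique on [1, 2, 4, 6] has size 4, forcing χ ≥ 4, and the coloring below uses 4 colors, so χ(G) = 4.
A valid 4-coloring: color 1: [3, 5, 6]; color 2: [2, 10, 12]; color 3: [4, 7, 9, 11]; color 4: [1, 8].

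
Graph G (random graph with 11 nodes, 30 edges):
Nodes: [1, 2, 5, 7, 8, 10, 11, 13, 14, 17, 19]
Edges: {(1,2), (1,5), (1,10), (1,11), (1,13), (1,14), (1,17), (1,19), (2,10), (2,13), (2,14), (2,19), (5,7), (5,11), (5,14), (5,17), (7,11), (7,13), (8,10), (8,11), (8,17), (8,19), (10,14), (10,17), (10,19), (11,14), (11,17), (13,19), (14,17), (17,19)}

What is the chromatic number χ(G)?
Clique number ω(G) = 5 (lower bound: χ ≥ ω).
The clique on [1, 5, 11, 14, 17] has size 5, forcing χ ≥ 5, and the coloring below uses 5 colors, so χ(G) = 5.
A valid 5-coloring: color 1: [1, 7, 8]; color 2: [2, 17]; color 3: [10, 11, 13]; color 4: [14, 19]; color 5: [5].

χ(G) = 5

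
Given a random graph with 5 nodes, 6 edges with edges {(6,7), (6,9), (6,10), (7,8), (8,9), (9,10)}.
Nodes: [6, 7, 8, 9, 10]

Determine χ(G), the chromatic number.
χ(G) = 3

Clique number ω(G) = 3 (lower bound: χ ≥ ω).
The clique on [6, 9, 10] has size 3, forcing χ ≥ 3, and the coloring below uses 3 colors, so χ(G) = 3.
A valid 3-coloring: color 1: [6, 8]; color 2: [7, 9]; color 3: [10].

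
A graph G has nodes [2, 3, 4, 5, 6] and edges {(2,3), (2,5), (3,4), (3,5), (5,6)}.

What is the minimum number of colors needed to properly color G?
Clique number ω(G) = 3 (lower bound: χ ≥ ω).
The clique on [2, 3, 5] has size 3, forcing χ ≥ 3, and the coloring below uses 3 colors, so χ(G) = 3.
A valid 3-coloring: color 1: [4, 5]; color 2: [3, 6]; color 3: [2].

χ(G) = 3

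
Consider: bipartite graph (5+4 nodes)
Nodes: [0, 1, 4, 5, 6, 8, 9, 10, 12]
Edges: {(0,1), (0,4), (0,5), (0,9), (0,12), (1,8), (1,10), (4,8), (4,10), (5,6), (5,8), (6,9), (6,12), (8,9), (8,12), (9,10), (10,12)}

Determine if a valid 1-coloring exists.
No, G is not 1-colorable

Edge (0,1) forces its endpoints to differ, so 1 color is not enough.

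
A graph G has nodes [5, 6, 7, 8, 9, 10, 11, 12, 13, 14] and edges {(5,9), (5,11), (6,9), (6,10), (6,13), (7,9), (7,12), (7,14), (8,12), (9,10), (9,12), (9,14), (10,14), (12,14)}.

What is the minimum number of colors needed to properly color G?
Clique number ω(G) = 4 (lower bound: χ ≥ ω).
The clique on [7, 9, 12, 14] has size 4, forcing χ ≥ 4, and the coloring below uses 4 colors, so χ(G) = 4.
A valid 4-coloring: color 1: [8, 9, 11, 13]; color 2: [5, 10, 12]; color 3: [6, 14]; color 4: [7].

χ(G) = 4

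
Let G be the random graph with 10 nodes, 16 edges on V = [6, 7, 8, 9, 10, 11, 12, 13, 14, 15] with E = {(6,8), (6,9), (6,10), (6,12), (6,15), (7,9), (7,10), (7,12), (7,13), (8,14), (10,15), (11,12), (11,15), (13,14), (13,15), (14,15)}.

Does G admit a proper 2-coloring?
No, G is not 2-colorable

The clique on vertices [6, 10, 15] has size 3 > 2, so it alone needs 3 colors.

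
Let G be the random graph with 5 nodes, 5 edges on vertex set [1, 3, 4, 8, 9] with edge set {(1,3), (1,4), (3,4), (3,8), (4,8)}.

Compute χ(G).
χ(G) = 3

Clique number ω(G) = 3 (lower bound: χ ≥ ω).
The clique on [3, 4, 8] has size 3, forcing χ ≥ 3, and the coloring below uses 3 colors, so χ(G) = 3.
A valid 3-coloring: color 1: [4, 9]; color 2: [3]; color 3: [1, 8].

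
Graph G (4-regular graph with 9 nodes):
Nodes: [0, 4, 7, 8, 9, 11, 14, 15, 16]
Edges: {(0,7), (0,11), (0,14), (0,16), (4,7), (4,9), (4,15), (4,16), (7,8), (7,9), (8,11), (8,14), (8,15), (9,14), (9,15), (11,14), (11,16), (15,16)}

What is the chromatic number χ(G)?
Clique number ω(G) = 3 (lower bound: χ ≥ ω).
Suppose a proper 3-coloring c exists. The clique [0, 11, 14] takes 3 distinct colors; by symmetry let c(0) = 1, c(11) = 2, c(14) = 3.
- Vertex 8: neighbors [11, 14] already have colors [2, 3] ⇒ c(8) = 1.
- Vertex 16: neighbors [0, 11] already have colors [1, 2] ⇒ c(16) = 3.
- Vertex 15: neighbors [8, 16] already have colors [1, 3] ⇒ c(15) = 2.
- Vertex 4: neighbors [15, 16] already have colors [2, 3] ⇒ c(4) = 1.
- Vertex 9: neighbors [4, 15, 14] already have colors [1, 2, 3] — all 3 colors blocked. Contradiction.
The forced assignments end in a contradiction, so G has no proper 3-coloring (χ ≥ 4).
The coloring below uses 4 colors, so χ(G) = 4.
A valid 4-coloring: color 1: [0, 4, 8]; color 2: [9, 16]; color 3: [7, 11, 15]; color 4: [14].

χ(G) = 4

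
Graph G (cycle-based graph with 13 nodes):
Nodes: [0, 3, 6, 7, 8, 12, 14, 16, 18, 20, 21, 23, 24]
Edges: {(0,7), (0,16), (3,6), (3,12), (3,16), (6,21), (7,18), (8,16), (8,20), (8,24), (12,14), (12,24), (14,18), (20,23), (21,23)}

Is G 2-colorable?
Odd cycle [0, 7, 18, 14, 12, 3, 16] needs 3 colors (χ ≥ 3).
Hence χ(G) ≥ 3 > 2, so no proper 2-coloring exists.

No, G is not 2-colorable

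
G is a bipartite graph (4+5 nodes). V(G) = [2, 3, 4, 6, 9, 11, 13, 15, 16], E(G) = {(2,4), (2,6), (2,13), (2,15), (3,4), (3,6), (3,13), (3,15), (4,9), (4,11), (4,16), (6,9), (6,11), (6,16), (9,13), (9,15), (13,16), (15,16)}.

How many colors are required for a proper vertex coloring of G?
Clique number ω(G) = 2 (lower bound: χ ≥ ω).
The graph is bipartite (no odd cycle), so 2 colors suffice: χ(G) = 2.
A valid 2-coloring: color 1: [4, 6, 13, 15]; color 2: [2, 3, 9, 11, 16].

χ(G) = 2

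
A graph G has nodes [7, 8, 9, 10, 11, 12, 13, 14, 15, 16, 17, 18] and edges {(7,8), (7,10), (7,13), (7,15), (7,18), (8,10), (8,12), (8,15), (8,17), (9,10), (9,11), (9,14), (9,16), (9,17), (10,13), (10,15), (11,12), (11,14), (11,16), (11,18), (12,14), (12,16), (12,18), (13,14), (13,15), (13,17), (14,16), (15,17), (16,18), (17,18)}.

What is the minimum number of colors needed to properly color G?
χ(G) = 4

Clique number ω(G) = 4 (lower bound: χ ≥ ω).
The clique on [7, 8, 10, 15] has size 4, forcing χ ≥ 4, and the coloring below uses 4 colors, so χ(G) = 4.
A valid 4-coloring: color 1: [9, 12, 15]; color 2: [7, 11, 17]; color 3: [10, 14, 18]; color 4: [8, 13, 16].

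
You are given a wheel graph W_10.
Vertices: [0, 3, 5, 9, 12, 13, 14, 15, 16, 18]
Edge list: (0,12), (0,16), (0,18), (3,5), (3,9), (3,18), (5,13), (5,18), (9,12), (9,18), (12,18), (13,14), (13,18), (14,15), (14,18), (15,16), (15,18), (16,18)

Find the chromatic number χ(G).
χ(G) = 4

Clique number ω(G) = 3 (lower bound: χ ≥ ω).
Odd cycle [12, 9, 3, 5, 13, 14, 15, 16, 0] needs 3 colors (χ ≥ 3).
Vertex 18 is adjacent to every vertex of [0, 3, 5, 9, 12, 13, 14, 15, 16], which already need 3 colors among themselves, so 18 needs a new color (χ ≥ 4).
The coloring below uses 4 colors, so χ(G) = 4.
A valid 4-coloring: color 1: [18]; color 2: [3, 12, 13, 16]; color 3: [0, 5, 9, 14]; color 4: [15].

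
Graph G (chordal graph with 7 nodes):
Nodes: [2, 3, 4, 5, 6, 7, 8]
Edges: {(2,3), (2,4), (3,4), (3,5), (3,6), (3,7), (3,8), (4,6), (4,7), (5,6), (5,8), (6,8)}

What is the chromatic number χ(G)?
Clique number ω(G) = 4 (lower bound: χ ≥ ω).
The clique on [3, 5, 6, 8] has size 4, forcing χ ≥ 4, and the coloring below uses 4 colors, so χ(G) = 4.
A valid 4-coloring: color 1: [3]; color 2: [2, 6, 7]; color 3: [4, 8]; color 4: [5].

χ(G) = 4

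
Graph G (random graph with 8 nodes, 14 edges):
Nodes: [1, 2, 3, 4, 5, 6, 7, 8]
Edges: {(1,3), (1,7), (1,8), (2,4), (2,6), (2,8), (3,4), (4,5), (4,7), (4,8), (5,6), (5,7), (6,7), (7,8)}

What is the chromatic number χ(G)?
Clique number ω(G) = 3 (lower bound: χ ≥ ω).
The clique on [1, 7, 8] has size 3, forcing χ ≥ 3, and the coloring below uses 3 colors, so χ(G) = 3.
A valid 3-coloring: color 1: [2, 3, 7]; color 2: [1, 4, 6]; color 3: [5, 8].

χ(G) = 3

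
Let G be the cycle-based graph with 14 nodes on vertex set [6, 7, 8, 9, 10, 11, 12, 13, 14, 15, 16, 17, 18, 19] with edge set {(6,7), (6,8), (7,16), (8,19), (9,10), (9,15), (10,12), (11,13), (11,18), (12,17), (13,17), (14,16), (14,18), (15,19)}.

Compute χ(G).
Clique number ω(G) = 2 (lower bound: χ ≥ ω).
The graph is bipartite (no odd cycle), so 2 colors suffice: χ(G) = 2.
A valid 2-coloring: color 1: [7, 8, 10, 11, 14, 15, 17]; color 2: [6, 9, 12, 13, 16, 18, 19].

χ(G) = 2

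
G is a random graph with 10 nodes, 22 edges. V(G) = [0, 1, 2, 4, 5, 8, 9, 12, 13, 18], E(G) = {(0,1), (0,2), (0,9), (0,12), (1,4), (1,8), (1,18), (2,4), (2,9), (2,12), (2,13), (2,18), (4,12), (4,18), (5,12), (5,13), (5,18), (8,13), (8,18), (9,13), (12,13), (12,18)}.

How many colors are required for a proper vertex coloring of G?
χ(G) = 4

Clique number ω(G) = 4 (lower bound: χ ≥ ω).
The clique on [2, 4, 12, 18] has size 4, forcing χ ≥ 4, and the coloring below uses 4 colors, so χ(G) = 4.
A valid 4-coloring: color 1: [0, 13, 18]; color 2: [1, 2, 5]; color 3: [8, 9, 12]; color 4: [4].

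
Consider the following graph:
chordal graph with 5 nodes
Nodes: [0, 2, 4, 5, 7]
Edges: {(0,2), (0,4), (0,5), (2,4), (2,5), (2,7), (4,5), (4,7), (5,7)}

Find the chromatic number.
χ(G) = 4

Clique number ω(G) = 4 (lower bound: χ ≥ ω).
The clique on [0, 2, 4, 5] has size 4, forcing χ ≥ 4, and the coloring below uses 4 colors, so χ(G) = 4.
A valid 4-coloring: color 1: [2]; color 2: [4]; color 3: [5]; color 4: [0, 7].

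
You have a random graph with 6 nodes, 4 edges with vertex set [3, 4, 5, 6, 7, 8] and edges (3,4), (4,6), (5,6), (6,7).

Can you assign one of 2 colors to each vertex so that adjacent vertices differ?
A valid 2-coloring: color 1: [3, 6, 8]; color 2: [4, 5, 7].
(χ(G) = 2 ≤ 2.)

Yes, G is 2-colorable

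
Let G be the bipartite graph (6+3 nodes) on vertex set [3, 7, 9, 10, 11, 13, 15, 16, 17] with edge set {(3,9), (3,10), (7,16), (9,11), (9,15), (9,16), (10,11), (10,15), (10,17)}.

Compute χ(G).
χ(G) = 2

Clique number ω(G) = 2 (lower bound: χ ≥ ω).
The graph is bipartite (no odd cycle), so 2 colors suffice: χ(G) = 2.
A valid 2-coloring: color 1: [7, 9, 10, 13]; color 2: [3, 11, 15, 16, 17].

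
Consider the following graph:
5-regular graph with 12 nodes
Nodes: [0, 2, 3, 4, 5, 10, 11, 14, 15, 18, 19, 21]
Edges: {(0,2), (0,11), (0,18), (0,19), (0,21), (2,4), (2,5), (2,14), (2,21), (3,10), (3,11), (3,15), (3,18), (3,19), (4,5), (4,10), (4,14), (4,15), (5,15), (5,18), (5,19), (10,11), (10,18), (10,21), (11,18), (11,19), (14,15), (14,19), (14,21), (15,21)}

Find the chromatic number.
χ(G) = 4

Clique number ω(G) = 4 (lower bound: χ ≥ ω).
The clique on [3, 10, 11, 18] has size 4, forcing χ ≥ 4, and the coloring below uses 4 colors, so χ(G) = 4.
A valid 4-coloring: color 1: [2, 11, 15]; color 2: [0, 5, 10, 14]; color 3: [3, 4, 21]; color 4: [18, 19].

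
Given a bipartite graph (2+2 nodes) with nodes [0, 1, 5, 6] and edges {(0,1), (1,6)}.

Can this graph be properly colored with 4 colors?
Yes, G is 4-colorable

A valid 4-coloring: color 1: [1, 5]; color 2: [0, 6].
(χ(G) = 2 ≤ 4.)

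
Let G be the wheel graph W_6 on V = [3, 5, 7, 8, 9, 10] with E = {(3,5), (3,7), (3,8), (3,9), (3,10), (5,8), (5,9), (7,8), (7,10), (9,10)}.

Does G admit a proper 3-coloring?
Odd cycle [9, 10, 7, 8, 5] needs 3 colors (χ ≥ 3).
Vertex 3 is adjacent to every vertex of [5, 7, 8, 9, 10], which already need 3 colors among themselves, so 3 needs a new color (χ ≥ 4).
Hence χ(G) ≥ 4 > 3, so no proper 3-coloring exists.

No, G is not 3-colorable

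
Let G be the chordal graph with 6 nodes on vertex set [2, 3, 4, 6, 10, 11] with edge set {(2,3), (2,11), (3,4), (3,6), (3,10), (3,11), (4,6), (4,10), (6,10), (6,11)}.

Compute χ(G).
χ(G) = 4

Clique number ω(G) = 4 (lower bound: χ ≥ ω).
The clique on [3, 4, 6, 10] has size 4, forcing χ ≥ 4, and the coloring below uses 4 colors, so χ(G) = 4.
A valid 4-coloring: color 1: [3]; color 2: [2, 6]; color 3: [10, 11]; color 4: [4].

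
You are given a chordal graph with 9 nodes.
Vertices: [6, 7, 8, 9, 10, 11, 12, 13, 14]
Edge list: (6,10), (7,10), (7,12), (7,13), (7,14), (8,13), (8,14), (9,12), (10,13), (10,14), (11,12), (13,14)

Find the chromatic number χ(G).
χ(G) = 4

Clique number ω(G) = 4 (lower bound: χ ≥ ω).
The clique on [7, 10, 13, 14] has size 4, forcing χ ≥ 4, and the coloring below uses 4 colors, so χ(G) = 4.
A valid 4-coloring: color 1: [6, 12, 13]; color 2: [7, 8, 9, 11]; color 3: [10]; color 4: [14].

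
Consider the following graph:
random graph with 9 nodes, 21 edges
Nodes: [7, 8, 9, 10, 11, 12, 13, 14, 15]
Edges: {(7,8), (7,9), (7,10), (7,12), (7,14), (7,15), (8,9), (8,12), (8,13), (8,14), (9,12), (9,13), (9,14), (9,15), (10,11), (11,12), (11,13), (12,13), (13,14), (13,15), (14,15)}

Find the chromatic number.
Clique number ω(G) = 4 (lower bound: χ ≥ ω).
The clique on [8, 9, 12, 13] has size 4, forcing χ ≥ 4, and the coloring below uses 4 colors, so χ(G) = 4.
A valid 4-coloring: color 1: [7, 13]; color 2: [9, 11]; color 3: [8, 10, 15]; color 4: [12, 14].

χ(G) = 4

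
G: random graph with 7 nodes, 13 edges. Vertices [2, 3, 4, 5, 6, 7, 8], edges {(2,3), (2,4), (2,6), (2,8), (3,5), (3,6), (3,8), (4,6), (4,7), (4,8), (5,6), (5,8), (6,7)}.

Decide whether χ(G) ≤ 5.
Yes, G is 5-colorable

A valid 5-coloring: color 1: [6, 8]; color 2: [3, 4]; color 3: [2, 5, 7].
(χ(G) = 3 ≤ 5.)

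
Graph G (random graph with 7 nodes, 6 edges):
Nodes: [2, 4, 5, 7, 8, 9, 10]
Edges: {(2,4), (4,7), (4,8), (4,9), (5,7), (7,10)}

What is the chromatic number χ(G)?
Clique number ω(G) = 2 (lower bound: χ ≥ ω).
The graph is bipartite (no odd cycle), so 2 colors suffice: χ(G) = 2.
A valid 2-coloring: color 1: [4, 5, 10]; color 2: [2, 7, 8, 9].

χ(G) = 2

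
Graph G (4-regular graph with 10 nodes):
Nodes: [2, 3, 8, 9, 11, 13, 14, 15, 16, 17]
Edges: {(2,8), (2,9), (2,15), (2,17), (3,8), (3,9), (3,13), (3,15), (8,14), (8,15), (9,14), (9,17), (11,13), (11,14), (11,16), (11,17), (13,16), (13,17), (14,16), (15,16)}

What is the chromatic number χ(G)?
χ(G) = 4

Clique number ω(G) = 3 (lower bound: χ ≥ ω).
Suppose a proper 3-coloring c exists. The clique [2, 8, 15] takes 3 distinct colors; by symmetry let c(2) = 1, c(8) = 2, c(15) = 3.
- Vertex 3: neighbors [8, 15] already have colors [2, 3] ⇒ c(3) = 1.
- Vertex 13: neighbors [3] already have colors [1]; try each remaining color.
- Case c(13) = 2:
  - Vertex 16: neighbors [13, 15] already have colors [2, 3] ⇒ c(16) = 1.
  - Vertex 11: neighbors [16, 13] already have colors [1, 2] ⇒ c(11) = 3.
  - Vertex 14: neighbors [16, 8, 11] already have colors [1, 2, 3] — all 3 colors blocked. Contradiction.
- Case c(13) = 3:
  - Vertex 17: neighbors [2, 13] already have colors [1, 3] ⇒ c(17) = 2.
  - Vertex 11: neighbors [17, 13] already have colors [2, 3] ⇒ c(11) = 1.
  - Vertex 14: neighbors [11, 8] already have colors [1, 2] ⇒ c(14) = 3.
  - Vertex 9: neighbors [2, 17, 14] already have colors [1, 2, 3] — all 3 colors blocked. Contradiction.
Every case ends in a contradiction, so G has no proper 3-coloring (χ ≥ 4).
The coloring below uses 4 colors, so χ(G) = 4.
A valid 4-coloring: color 1: [2, 3, 16]; color 2: [14, 15, 17]; color 3: [8, 9, 11]; color 4: [13].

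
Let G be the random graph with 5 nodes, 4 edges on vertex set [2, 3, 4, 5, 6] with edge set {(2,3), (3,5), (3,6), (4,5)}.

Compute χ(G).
χ(G) = 2

Clique number ω(G) = 2 (lower bound: χ ≥ ω).
The graph is bipartite (no odd cycle), so 2 colors suffice: χ(G) = 2.
A valid 2-coloring: color 1: [3, 4]; color 2: [2, 5, 6].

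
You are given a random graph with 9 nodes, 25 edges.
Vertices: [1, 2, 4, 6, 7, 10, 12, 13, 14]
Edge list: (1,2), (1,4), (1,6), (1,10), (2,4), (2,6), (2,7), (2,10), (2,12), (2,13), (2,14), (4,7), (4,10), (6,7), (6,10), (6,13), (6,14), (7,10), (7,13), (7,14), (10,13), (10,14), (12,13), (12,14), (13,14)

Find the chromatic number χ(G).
χ(G) = 6

Clique number ω(G) = 6 (lower bound: χ ≥ ω).
The clique on [2, 6, 7, 10, 13, 14] has size 6, forcing χ ≥ 6, and the coloring below uses 6 colors, so χ(G) = 6.
A valid 6-coloring: color 1: [2]; color 2: [10, 12]; color 3: [4, 13]; color 4: [6]; color 5: [1, 14]; color 6: [7].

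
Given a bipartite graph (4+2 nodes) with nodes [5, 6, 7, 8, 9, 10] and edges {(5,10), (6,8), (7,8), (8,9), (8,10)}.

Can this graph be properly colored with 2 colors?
A valid 2-coloring: color 1: [5, 8]; color 2: [6, 7, 9, 10].
(χ(G) = 2 ≤ 2.)

Yes, G is 2-colorable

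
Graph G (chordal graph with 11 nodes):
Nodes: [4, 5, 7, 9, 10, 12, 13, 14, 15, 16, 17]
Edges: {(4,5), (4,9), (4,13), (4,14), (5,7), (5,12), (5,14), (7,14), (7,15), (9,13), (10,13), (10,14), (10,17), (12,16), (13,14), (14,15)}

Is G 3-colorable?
A valid 3-coloring: color 1: [9, 12, 14, 17]; color 2: [4, 7, 10, 16]; color 3: [5, 13, 15].
(χ(G) = 3 ≤ 3.)

Yes, G is 3-colorable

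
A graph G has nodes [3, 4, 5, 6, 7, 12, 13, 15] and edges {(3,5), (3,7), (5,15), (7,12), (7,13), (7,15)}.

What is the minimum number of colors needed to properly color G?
χ(G) = 2

Clique number ω(G) = 2 (lower bound: χ ≥ ω).
The graph is bipartite (no odd cycle), so 2 colors suffice: χ(G) = 2.
A valid 2-coloring: color 1: [4, 5, 6, 7]; color 2: [3, 12, 13, 15].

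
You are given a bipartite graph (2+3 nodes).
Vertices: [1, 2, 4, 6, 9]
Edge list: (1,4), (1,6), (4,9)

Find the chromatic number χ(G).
χ(G) = 2

Clique number ω(G) = 2 (lower bound: χ ≥ ω).
The graph is bipartite (no odd cycle), so 2 colors suffice: χ(G) = 2.
A valid 2-coloring: color 1: [2, 4, 6]; color 2: [1, 9].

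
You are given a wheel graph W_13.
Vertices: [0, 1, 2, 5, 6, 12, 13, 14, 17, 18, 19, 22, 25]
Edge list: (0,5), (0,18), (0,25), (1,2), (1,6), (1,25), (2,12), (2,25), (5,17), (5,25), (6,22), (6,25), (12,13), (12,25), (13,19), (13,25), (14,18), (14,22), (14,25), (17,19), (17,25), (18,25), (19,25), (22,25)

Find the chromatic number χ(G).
χ(G) = 3

Clique number ω(G) = 3 (lower bound: χ ≥ ω).
The clique on [0, 18, 25] has size 3, forcing χ ≥ 3, and the coloring below uses 3 colors, so χ(G) = 3.
A valid 3-coloring: color 1: [25]; color 2: [1, 5, 12, 18, 19, 22]; color 3: [0, 2, 6, 13, 14, 17].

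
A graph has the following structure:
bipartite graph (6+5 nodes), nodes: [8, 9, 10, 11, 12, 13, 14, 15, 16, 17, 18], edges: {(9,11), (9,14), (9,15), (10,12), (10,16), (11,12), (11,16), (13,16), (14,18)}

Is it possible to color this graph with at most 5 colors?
Yes, G is 5-colorable

A valid 5-coloring: color 1: [8, 10, 11, 13, 14, 15, 17]; color 2: [9, 12, 16, 18].
(χ(G) = 2 ≤ 5.)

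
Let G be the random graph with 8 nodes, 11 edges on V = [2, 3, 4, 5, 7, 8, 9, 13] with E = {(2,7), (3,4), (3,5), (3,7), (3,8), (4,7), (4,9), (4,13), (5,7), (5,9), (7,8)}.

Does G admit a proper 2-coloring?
No, G is not 2-colorable

The clique on vertices [3, 7, 8] has size 3 > 2, so it alone needs 3 colors.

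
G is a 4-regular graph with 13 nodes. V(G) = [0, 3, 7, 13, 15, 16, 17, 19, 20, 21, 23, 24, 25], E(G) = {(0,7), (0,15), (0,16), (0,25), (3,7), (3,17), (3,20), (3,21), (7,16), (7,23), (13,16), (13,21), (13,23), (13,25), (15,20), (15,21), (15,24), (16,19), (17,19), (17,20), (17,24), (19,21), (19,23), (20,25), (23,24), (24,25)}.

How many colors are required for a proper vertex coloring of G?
χ(G) = 3

Clique number ω(G) = 3 (lower bound: χ ≥ ω).
The clique on [0, 7, 16] has size 3, forcing χ ≥ 3, and the coloring below uses 3 colors, so χ(G) = 3.
A valid 3-coloring: color 1: [16, 20, 21, 23]; color 2: [0, 3, 13, 19, 24]; color 3: [7, 15, 17, 25].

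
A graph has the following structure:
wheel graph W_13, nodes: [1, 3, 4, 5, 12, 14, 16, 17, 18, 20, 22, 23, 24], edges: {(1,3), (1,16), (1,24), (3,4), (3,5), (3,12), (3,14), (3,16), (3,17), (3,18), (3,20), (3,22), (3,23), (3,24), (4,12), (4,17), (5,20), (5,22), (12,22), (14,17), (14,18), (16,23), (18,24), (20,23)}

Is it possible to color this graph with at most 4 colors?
Yes, G is 4-colorable

A valid 4-coloring: color 1: [3]; color 2: [4, 14, 16, 20, 22, 24]; color 3: [1, 5, 12, 17, 18, 23].
(χ(G) = 3 ≤ 4.)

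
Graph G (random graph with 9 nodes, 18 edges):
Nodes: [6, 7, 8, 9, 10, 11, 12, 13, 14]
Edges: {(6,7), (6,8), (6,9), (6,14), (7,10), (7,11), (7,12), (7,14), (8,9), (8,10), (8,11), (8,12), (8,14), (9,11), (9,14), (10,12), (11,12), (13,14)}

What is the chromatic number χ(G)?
Clique number ω(G) = 4 (lower bound: χ ≥ ω).
The clique on [6, 8, 9, 14] has size 4, forcing χ ≥ 4, and the coloring below uses 4 colors, so χ(G) = 4.
A valid 4-coloring: color 1: [7, 8, 13]; color 2: [10, 11, 14]; color 3: [6, 12]; color 4: [9].

χ(G) = 4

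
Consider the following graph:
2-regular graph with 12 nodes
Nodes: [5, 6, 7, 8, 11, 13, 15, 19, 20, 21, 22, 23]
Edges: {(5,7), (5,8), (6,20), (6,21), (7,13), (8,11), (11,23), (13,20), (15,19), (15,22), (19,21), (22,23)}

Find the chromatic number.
Clique number ω(G) = 2 (lower bound: χ ≥ ω).
The graph is bipartite (no odd cycle), so 2 colors suffice: χ(G) = 2.
A valid 2-coloring: color 1: [7, 8, 15, 20, 21, 23]; color 2: [5, 6, 11, 13, 19, 22].

χ(G) = 2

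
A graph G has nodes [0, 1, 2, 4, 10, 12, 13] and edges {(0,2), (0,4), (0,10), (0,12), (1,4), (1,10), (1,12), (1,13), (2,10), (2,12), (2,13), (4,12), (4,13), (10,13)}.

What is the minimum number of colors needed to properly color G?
χ(G) = 4

Clique number ω(G) = 3 (lower bound: χ ≥ ω).
Suppose a proper 3-coloring c exists. The clique [0, 2, 10] takes 3 distinct colors; by symmetry let c(0) = 1, c(2) = 2, c(10) = 3.
- Vertex 12: neighbors [0, 2] already have colors [1, 2] ⇒ c(12) = 3.
- Vertex 4: neighbors [0, 12] already have colors [1, 3] ⇒ c(4) = 2.
- Vertex 1: neighbors [4, 10] already have colors [2, 3] ⇒ c(1) = 1.
- Vertex 13: neighbors [1, 2, 10] already have colors [1, 2, 3] — all 3 colors blocked. Contradiction.
The forced assignments end in a contradiction, so G has no proper 3-coloring (χ ≥ 4).
The coloring below uses 4 colors, so χ(G) = 4.
A valid 4-coloring: color 1: [12, 13]; color 2: [0, 1]; color 3: [4, 10]; color 4: [2].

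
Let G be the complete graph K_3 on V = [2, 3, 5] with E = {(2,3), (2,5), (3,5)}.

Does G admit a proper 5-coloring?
A valid 5-coloring: color 1: [2]; color 2: [3]; color 3: [5].
(χ(G) = 3 ≤ 5.)

Yes, G is 5-colorable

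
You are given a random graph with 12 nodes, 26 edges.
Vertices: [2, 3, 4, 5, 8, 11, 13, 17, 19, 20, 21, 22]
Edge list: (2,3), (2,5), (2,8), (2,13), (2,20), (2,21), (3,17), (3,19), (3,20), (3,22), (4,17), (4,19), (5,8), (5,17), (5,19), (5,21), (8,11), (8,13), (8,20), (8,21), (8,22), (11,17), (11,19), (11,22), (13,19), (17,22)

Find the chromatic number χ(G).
Clique number ω(G) = 4 (lower bound: χ ≥ ω).
The clique on [2, 5, 8, 21] has size 4, forcing χ ≥ 4, and the coloring below uses 4 colors, so χ(G) = 4.
A valid 4-coloring: color 1: [3, 4, 8]; color 2: [2, 17, 19]; color 3: [5, 13, 20, 22]; color 4: [11, 21].

χ(G) = 4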